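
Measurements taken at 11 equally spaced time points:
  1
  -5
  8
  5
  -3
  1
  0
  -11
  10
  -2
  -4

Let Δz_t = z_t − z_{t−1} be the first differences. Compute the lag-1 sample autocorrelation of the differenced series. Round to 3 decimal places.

-0.574

First differences Δz: -6, 13, -3, -8, 4, -1, -11, 21, -12, -2
Mean of differences = -0.5000
Numerator Σ(Δz_t−Δz̄)(Δz_{t+1}−Δz̄) = -575.7500
Denominator Σ(Δz_t−Δz̄)² = 1002.5000
r_1(Δz) = -575.7500 / 1002.5000 = -0.574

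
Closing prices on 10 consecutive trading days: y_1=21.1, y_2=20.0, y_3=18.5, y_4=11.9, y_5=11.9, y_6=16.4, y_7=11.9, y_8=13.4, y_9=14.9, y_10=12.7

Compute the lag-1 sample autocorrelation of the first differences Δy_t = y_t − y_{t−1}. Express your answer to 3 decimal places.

First differences Δy: -1.1, -1.5, -6.6, 0.0, 4.5, -4.5, 1.5, 1.5, -2.2
Mean of differences = -0.9333
Numerator Σ(Δy_t−Δȳ)(Δy_{t+1}−Δȳ) = -22.1311
Denominator Σ(Δy_t−Δȳ)² = 89.0200
r_1(Δy) = -22.1311 / 89.0200 = -0.249

-0.249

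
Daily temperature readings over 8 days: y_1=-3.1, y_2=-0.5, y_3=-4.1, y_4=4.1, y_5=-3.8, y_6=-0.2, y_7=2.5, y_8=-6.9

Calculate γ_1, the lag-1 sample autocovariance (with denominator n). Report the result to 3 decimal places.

-6.379

Mean ȳ = (-3.1 − 0.5 − 4.1 + 4.1 − 3.8 − 0.2 + 2.5 − 6.9)/8 = -1.5000
Σ_{t=1}^{7}(y_t−ȳ)(y_{t+1}−ȳ) = -51.0300
γ_1 = -51.0300 / 8 = -6.379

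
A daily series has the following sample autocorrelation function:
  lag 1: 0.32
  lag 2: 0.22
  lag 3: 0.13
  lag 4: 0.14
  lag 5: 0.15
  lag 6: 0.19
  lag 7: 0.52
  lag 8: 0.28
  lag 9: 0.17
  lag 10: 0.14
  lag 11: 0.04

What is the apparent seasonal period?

The largest autocorrelation is r_7 = 0.52; the remaining lags stay at or below 0.32. The elevated value at lag 1 (0.32), dropping to 0.22 at lag 2, reflects decaying short-term dependence rather than seasonality.
The dominant spike at lag 7 indicates a seasonal period of 7.

7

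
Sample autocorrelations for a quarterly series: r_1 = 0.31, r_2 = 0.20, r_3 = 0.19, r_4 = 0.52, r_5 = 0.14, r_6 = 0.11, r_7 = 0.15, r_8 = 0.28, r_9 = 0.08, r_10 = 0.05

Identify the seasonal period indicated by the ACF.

The largest autocorrelation is r_4 = 0.52; the remaining lags stay at or below 0.31. The elevated value at lag 1 (0.31), dropping to 0.20 at lag 2, reflects decaying short-term dependence rather than seasonality.
The dominant spike at lag 4 indicates a seasonal period of 4.

4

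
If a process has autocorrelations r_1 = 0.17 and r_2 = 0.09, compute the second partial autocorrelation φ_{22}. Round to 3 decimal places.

0.063

φ_{22} = (r_2 − r_1²) / (1 − r_1²)
r_1² = (0.17)² = 0.0289
Numerator = 0.09 − 0.0289 = 0.0611; denominator = 1 − 0.0289 = 0.9711
φ_{22} = 0.0611 / 0.9711 = 0.063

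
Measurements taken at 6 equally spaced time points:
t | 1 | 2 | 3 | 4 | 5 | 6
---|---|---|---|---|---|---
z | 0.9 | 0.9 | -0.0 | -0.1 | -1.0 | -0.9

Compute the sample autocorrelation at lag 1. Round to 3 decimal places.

0.525

Mean z̄ = (0.9 + 0.9 − 0.0 − 0.1 − 1.0 − 0.9)/6 = -0.0333
Numerator Σ_{t=1}^{5}(z_t−z̄)(z_{t+1}−z̄) = 1.8022
Denominator Σ(z_t−z̄)² = 3.4333
r_1 = 1.8022 / 3.4333 = 0.525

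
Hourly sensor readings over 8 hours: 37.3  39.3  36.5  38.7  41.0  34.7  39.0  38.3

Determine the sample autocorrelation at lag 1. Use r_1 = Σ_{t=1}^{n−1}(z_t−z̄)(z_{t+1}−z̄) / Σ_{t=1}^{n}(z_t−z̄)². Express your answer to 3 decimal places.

-0.575

Mean z̄ = (37.3 + 39.3 + 36.5 + 38.7 + 41.0 + 34.7 + 39.0 + 38.3)/8 = 38.1000
Deviations from mean: -0.8000, 1.2000, -1.6000, 0.6000, 2.9000, -3.4000, 0.9000, 0.2000
Σ(z_t−z̄)(z_{t+1}−z̄) = (-0.9600) + (-1.9200) + (-0.9600) + (1.7400) + (-9.8600) + (-3.0600) + (0.1800) = -14.8400
Denominator Σ(z_t−z̄)² = 25.8200
r_1 = -14.8400 / 25.8200 = -0.575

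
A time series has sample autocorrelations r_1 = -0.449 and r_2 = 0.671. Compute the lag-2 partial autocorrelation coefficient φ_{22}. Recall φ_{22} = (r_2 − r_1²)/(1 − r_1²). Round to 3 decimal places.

φ_{22} = (r_2 − r_1²) / (1 − r_1²)
r_1² = (-0.449)² = 0.201601
Numerator = 0.671 − 0.2016 = 0.4694; denominator = 1 − 0.2016 = 0.7984
φ_{22} = 0.4694 / 0.7984 = 0.588

0.588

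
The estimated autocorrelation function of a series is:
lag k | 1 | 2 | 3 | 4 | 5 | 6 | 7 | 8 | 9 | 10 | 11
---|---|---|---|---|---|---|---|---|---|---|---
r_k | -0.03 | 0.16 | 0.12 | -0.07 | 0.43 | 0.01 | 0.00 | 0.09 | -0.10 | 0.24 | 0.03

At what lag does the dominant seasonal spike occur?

The largest autocorrelation is r_5 = 0.43, with a weaker echo at lag 10 (0.24); the remaining lags stay at or below 0.16.
The dominant spike at lag 5 indicates a seasonal period of 5.

5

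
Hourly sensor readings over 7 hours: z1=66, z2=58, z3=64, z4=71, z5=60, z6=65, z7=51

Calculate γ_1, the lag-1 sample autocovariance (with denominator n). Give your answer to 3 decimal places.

Mean z̄ = (66 + 58 + 64 + 71 + 60 + 65 + 51)/7 = 62.1429
Σ_{t=1}^{6}(z_t−z̄)(z_{t+1}−z̄) = -64.1633
γ_1 = -64.1633 / 7 = -9.166

-9.166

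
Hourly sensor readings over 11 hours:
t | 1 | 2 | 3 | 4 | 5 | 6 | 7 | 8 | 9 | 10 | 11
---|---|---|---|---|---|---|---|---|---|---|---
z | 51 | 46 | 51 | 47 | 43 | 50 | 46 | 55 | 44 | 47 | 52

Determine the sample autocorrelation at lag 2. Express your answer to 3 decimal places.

0.020

Mean z̄ = (51 + 46 + 51 + 47 + 43 + 50 + 46 + 55 + 44 + 47 + 52)/11 = 48.3636
Numerator Σ_{t=1}^{9}(z_t−z̄)(z_{t+2}−z̄) = 2.7355
Denominator Σ(z_t−z̄)² = 136.5455
r_2 = 2.7355 / 136.5455 = 0.020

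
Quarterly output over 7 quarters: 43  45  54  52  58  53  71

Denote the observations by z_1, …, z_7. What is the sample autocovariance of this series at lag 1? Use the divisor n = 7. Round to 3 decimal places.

9.662

Mean z̄ = (43 + 45 + 54 + 52 + 58 + 53 + 71)/7 = 53.7143
Deviations: -10.7143, -8.7143, 0.2857, -1.7143, 4.2857, -0.7143, 17.2857
Σ_{t=1}^{6}(z_t−z̄)(z_{t+1}−z̄) = 67.6327
γ_1 = 67.6327 / 7 = 9.662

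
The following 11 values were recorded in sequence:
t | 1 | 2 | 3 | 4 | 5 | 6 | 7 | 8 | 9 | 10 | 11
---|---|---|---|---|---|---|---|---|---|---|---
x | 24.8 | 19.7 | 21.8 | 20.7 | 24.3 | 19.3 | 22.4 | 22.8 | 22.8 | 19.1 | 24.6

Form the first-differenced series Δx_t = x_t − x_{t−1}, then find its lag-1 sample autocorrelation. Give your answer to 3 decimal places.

-0.565

First differences Δx: -5.1, 2.1, -1.1, 3.6, -5.0, 3.1, 0.4, 0.0, -3.7, 5.5
Mean of differences = -0.0200
Numerator Σ(Δx_t−Δx̄)(Δx_{t+1}−Δx̄) = -69.6024
Denominator Σ(Δx_t−Δx̄)² = 123.2960
r_1(Δx) = -69.6024 / 123.2960 = -0.565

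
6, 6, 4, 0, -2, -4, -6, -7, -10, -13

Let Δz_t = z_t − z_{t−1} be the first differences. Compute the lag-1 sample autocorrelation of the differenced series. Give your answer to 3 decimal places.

-0.022

First differences Δz: 0, -2, -4, -2, -2, -2, -1, -3, -3
Mean of differences = -2.1111
Numerator Σ(Δz_t−Δz̄)(Δz_{t+1}−Δz̄) = -0.2346
Denominator Σ(Δz_t−Δz̄)² = 10.8889
r_1(Δz) = -0.2346 / 10.8889 = -0.022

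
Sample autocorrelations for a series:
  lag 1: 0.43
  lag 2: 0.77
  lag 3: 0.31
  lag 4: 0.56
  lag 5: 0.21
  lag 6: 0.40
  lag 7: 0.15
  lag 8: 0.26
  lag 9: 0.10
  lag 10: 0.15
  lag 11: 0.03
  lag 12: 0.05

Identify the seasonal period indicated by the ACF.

2

The largest autocorrelation is r_2 = 0.77, with a weaker echo at lag 4 (0.56); the remaining lags stay at or below 0.43.
The dominant spike at lag 2 indicates a seasonal period of 2.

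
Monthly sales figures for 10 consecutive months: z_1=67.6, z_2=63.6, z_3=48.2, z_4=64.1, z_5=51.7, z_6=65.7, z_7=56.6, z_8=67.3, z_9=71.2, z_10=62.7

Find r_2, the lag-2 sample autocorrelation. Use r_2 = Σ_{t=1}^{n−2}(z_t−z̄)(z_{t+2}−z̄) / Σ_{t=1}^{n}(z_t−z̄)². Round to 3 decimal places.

Mean z̄ = (67.6 + 63.6 + 48.2 + 64.1 + 51.7 + 65.7 + 56.6 + 67.3 + 71.2 + 62.7)/10 = 61.8700
Numerator Σ_{t=1}^{8}(z_t−z̄)(z_{t+2}−z̄) = 102.8242
Denominator Σ(z_t−z̄)² = 490.7610
r_2 = 102.8242 / 490.7610 = 0.210

0.210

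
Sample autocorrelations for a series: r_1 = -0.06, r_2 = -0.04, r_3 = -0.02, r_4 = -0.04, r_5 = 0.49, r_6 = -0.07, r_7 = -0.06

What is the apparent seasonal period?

5

The largest autocorrelation is r_5 = 0.49; the remaining lags stay at or below -0.02.
The dominant spike at lag 5 indicates a seasonal period of 5.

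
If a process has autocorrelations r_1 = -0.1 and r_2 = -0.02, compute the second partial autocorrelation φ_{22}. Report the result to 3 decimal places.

φ_{22} = (r_2 − r_1²) / (1 − r_1²)
r_1² = (-0.1)² = 0.01
Numerator = -0.02 − 0.0100 = -0.0300; denominator = 1 − 0.0100 = 0.9900
φ_{22} = -0.0300 / 0.9900 = -0.030

-0.030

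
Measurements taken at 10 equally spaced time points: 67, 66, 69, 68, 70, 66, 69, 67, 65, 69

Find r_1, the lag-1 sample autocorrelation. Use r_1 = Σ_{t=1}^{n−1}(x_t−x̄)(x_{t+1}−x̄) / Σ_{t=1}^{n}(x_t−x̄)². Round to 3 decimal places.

Mean x̄ = (67 + 66 + 69 + 68 + 70 + 66 + 69 + 67 + 65 + 69)/10 = 67.6000
Numerator Σ_{t=1}^{9}(x_t−x̄)(x_{t+1}−x̄) = -8.7600
Denominator Σ(x_t−x̄)² = 24.4000
r_1 = -8.7600 / 24.4000 = -0.359

-0.359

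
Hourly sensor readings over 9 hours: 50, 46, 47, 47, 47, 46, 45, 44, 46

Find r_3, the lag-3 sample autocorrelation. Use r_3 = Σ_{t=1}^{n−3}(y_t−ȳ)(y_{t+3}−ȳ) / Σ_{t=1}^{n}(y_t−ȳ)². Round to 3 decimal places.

Mean ȳ = (50 + 46 + 47 + 47 + 47 + 46 + 45 + 44 + 46)/9 = 46.4444
Numerator Σ_{t=1}^{6}(y_t−ȳ)(y_{t+3}−ȳ) = -0.4815
Denominator Σ(y_t−ȳ)² = 22.2222
r_3 = -0.4815 / 22.2222 = -0.022

-0.022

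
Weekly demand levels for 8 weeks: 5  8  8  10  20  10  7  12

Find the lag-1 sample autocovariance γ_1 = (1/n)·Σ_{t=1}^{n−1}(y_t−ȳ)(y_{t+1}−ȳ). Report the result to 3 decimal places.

Mean ȳ = (5 + 8 + 8 + 10 + 20 + 10 + 7 + 12)/8 = 10.0000
Σ_{t=1}^{7}(y_t−ȳ)(y_{t+1}−ȳ) = 8.0000
γ_1 = 8.0000 / 8 = 1.000

1.000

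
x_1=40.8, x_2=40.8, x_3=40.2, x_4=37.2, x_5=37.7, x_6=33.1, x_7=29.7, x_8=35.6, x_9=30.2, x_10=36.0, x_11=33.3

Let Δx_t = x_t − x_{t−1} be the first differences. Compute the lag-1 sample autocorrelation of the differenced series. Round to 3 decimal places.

First differences Δx: 0.0, -0.6, -3.0, 0.5, -4.6, -3.4, 5.9, -5.4, 5.8, -2.7
Mean of differences = -0.7500
Numerator Σ(Δx_t−Δx̄)(Δx_{t+1}−Δx̄) = -89.4225
Denominator Σ(Δx_t−Δx̄)² = 141.6050
r_1(Δx) = -89.4225 / 141.6050 = -0.631

-0.631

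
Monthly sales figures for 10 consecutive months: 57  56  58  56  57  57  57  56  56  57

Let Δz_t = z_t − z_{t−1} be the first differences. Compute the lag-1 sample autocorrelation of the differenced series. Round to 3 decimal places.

-0.667

First differences Δz: -1, 2, -2, 1, 0, 0, -1, 0, 1
Mean of differences = 0.0000
Numerator Σ(Δz_t−Δz̄)(Δz_{t+1}−Δz̄) = -8.0000
Denominator Σ(Δz_t−Δz̄)² = 12.0000
r_1(Δz) = -8.0000 / 12.0000 = -0.667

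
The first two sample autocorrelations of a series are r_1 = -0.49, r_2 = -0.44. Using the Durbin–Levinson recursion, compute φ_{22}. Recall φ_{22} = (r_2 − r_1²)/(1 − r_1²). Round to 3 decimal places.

-0.895

φ_{22} = (r_2 − r_1²) / (1 − r_1²)
r_1² = (-0.49)² = 0.2401
Numerator = -0.44 − 0.2401 = -0.6801; denominator = 1 − 0.2401 = 0.7599
φ_{22} = -0.6801 / 0.7599 = -0.895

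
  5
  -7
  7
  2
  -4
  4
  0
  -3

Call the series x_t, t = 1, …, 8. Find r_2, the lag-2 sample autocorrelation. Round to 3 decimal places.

Mean x̄ = (5 − 7 + 7 + 2 − 4 + 4 + 0 − 3)/8 = 0.5000
Deviations from mean: 4.5000, -7.5000, 6.5000, 1.5000, -4.5000, 3.5000, -0.5000, -3.5000
Numerator Σ_{t=1}^{6}(x_t−x̄)(x_{t+2}−x̄) = -16.0000
Denominator Σ(x_t−x̄)² = 166.0000
r_2 = -16.0000 / 166.0000 = -0.096

-0.096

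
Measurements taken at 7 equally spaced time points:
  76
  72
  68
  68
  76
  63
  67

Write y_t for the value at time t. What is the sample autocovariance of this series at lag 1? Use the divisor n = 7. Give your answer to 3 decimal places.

-3.000

Mean ȳ = (76 + 72 + 68 + 68 + 76 + 63 + 67)/7 = 70.0000
Σ_{t=1}^{6}(y_t−ȳ)(y_{t+1}−ȳ) = -21.0000
γ_1 = -21.0000 / 7 = -3.000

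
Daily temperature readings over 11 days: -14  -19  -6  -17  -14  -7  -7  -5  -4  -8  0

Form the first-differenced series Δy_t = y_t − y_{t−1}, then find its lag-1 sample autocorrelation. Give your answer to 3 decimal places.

First differences Δy: -5, 13, -11, 3, 7, 0, 2, 1, -4, 8
Mean of differences = 1.4000
Numerator Σ(Δy_t−Δȳ)(Δy_{t+1}−Δȳ) = -271.3600
Denominator Σ(Δy_t−Δȳ)² = 438.4000
r_1(Δy) = -271.3600 / 438.4000 = -0.619

-0.619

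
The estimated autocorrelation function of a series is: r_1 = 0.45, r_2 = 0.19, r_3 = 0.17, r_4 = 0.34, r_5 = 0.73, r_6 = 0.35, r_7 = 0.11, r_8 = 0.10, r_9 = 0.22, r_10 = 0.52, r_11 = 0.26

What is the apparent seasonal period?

The largest autocorrelation is r_5 = 0.73, with a weaker echo at lag 10 (0.52); the remaining lags stay at or below 0.45. The elevated value at lag 1 (0.45), dropping to 0.19 at lag 2, reflects decaying short-term dependence rather than seasonality.
The dominant spike at lag 5 indicates a seasonal period of 5.

5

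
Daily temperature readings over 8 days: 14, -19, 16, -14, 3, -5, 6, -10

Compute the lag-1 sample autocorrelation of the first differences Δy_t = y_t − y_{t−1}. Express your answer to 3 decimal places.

-0.787

First differences Δy: -33, 35, -30, 17, -8, 11, -16
Mean of differences = -3.4286
Numerator Σ(Δy_t−Δȳ)(Δy_{t+1}−Δȳ) = -3041.0408
Denominator Σ(Δy_t−Δȳ)² = 3861.7143
r_1(Δy) = -3041.0408 / 3861.7143 = -0.787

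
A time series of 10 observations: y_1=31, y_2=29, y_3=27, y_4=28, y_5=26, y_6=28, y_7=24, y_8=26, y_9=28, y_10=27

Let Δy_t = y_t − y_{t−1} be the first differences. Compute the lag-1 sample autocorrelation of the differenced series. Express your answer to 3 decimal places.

-0.463

First differences Δy: -2, -2, 1, -2, 2, -4, 2, 2, -1
Mean of differences = -0.4444
Numerator Σ(Δy_t−Δȳ)(Δy_{t+1}−Δȳ) = -18.6420
Denominator Σ(Δy_t−Δȳ)² = 40.2222
r_1(Δy) = -18.6420 / 40.2222 = -0.463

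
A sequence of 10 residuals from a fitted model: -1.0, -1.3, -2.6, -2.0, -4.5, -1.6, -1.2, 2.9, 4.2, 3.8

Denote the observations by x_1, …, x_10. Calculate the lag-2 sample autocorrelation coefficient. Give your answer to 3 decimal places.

0.307

Mean x̄ = (-1.0 − 1.3 − 2.6 − 2.0 − 4.5 − 1.6 − 1.2 + 2.9 + 4.2 + 3.8)/10 = -0.3300
Numerator Σ_{t=1}^{8}(x_t−x̄)(x_{t+2}−x̄) = 23.6522
Denominator Σ(x_t−x̄)² = 77.1010
r_2 = 23.6522 / 77.1010 = 0.307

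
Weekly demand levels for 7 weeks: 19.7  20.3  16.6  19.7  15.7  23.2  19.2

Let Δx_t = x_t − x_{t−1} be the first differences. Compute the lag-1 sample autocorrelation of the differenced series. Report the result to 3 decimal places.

-0.767

First differences Δx: 0.6, -3.7, 3.1, -4.0, 7.5, -4.0
Mean of differences = -0.0833
Numerator Σ(Δx_t−Δx̄)(Δx_{t+1}−Δx̄) = -85.8553
Denominator Σ(Δx_t−Δx̄)² = 111.8683
r_1(Δx) = -85.8553 / 111.8683 = -0.767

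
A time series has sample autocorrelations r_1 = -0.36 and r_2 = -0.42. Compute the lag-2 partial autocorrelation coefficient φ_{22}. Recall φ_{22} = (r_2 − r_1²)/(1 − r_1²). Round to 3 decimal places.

-0.631

φ_{22} = (r_2 − r_1²) / (1 − r_1²)
r_1² = (-0.36)² = 0.1296
Numerator = -0.42 − 0.1296 = -0.5496; denominator = 1 − 0.1296 = 0.8704
φ_{22} = -0.5496 / 0.8704 = -0.631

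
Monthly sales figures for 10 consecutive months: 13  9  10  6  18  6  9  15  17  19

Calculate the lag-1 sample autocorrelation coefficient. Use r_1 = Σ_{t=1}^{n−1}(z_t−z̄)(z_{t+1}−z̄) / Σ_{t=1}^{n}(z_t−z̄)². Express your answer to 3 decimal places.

Mean z̄ = (13 + 9 + 10 + 6 + 18 + 6 + 9 + 15 + 17 + 19)/10 = 12.2000
Numerator Σ_{t=1}^{9}(z_t−z̄)(z_{t+1}−z̄) = 3.1600
Denominator Σ(z_t−z̄)² = 213.6000
r_1 = 3.1600 / 213.6000 = 0.015

0.015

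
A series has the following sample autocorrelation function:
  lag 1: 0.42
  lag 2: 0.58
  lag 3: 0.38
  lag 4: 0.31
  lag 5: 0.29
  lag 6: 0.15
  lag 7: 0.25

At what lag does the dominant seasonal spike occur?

The largest autocorrelation is r_2 = 0.58; the remaining lags stay at or below 0.42.
The dominant spike at lag 2 indicates a seasonal period of 2.

2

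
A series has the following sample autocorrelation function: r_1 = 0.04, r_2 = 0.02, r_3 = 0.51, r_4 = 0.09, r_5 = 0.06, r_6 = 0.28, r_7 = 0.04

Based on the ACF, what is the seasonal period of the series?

The largest autocorrelation is r_3 = 0.51, with a weaker echo at lag 6 (0.28); the remaining lags stay at or below 0.09.
The dominant spike at lag 3 indicates a seasonal period of 3.

3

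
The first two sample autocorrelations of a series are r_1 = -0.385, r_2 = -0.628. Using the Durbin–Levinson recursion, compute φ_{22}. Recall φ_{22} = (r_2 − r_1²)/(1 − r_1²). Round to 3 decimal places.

φ_{22} = (r_2 − r_1²) / (1 − r_1²)
r_1² = (-0.385)² = 0.148225
Numerator = -0.628 − 0.1482 = -0.7762; denominator = 1 − 0.1482 = 0.8518
φ_{22} = -0.7762 / 0.8518 = -0.911

-0.911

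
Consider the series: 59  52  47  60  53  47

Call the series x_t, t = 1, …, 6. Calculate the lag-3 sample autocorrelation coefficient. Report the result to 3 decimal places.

Mean x̄ = (59 + 52 + 47 + 60 + 53 + 47)/6 = 53.0000
Deviations from mean: 6.0000, -1.0000, -6.0000, 7.0000, 0.0000, -6.0000
Σ(x_t−x̄)(x_{t+3}−x̄) = (42.0000) + (0.0000) + (36.0000) = 78.0000
Denominator Σ(x_t−x̄)² = 158.0000
r_3 = 78.0000 / 158.0000 = 0.494

0.494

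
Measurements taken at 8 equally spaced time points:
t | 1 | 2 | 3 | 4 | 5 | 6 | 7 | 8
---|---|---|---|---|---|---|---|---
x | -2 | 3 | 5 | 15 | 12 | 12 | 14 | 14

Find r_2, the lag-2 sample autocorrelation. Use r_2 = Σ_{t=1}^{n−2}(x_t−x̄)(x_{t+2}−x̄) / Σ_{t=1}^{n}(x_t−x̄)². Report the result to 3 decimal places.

0.155

Mean x̄ = (-2 + 3 + 5 + 15 + 12 + 12 + 14 + 14)/8 = 9.1250
Σ(x_t−x̄)(x_{t+2}−x̄) = (45.8906) + (-35.9844) + (-11.8594) + (16.8906) + (14.0156) + (14.0156) = 42.9688
Denominator Σ(x_t−x̄)² = 276.8750
r_2 = 42.9688 / 276.8750 = 0.155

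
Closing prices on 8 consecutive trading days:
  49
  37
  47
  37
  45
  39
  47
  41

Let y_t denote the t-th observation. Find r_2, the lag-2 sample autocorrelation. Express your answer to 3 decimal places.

Mean ȳ = (49 + 37 + 47 + 37 + 45 + 39 + 47 + 41)/8 = 42.7500
Deviations from mean: 6.2500, -5.7500, 4.2500, -5.7500, 2.2500, -3.7500, 4.2500, -1.7500
Σ(y_t−ȳ)(y_{t+2}−ȳ) = (26.5625) + (33.0625) + (9.5625) + (21.5625) + (9.5625) + (6.5625) = 106.8750
Denominator Σ(y_t−ȳ)² = 163.5000
r_2 = 106.8750 / 163.5000 = 0.654

0.654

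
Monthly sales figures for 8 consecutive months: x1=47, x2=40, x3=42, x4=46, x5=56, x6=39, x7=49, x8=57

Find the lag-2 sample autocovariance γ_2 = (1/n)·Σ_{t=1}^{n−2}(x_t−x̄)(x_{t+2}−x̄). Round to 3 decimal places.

Mean x̄ = (47 + 40 + 42 + 46 + 56 + 39 + 49 + 57)/8 = 47.0000
Deviations: 0.0000, -7.0000, -5.0000, -1.0000, 9.0000, -8.0000, 2.0000, 10.0000
Σ_{t=1}^{6}(x_t−x̄)(x_{t+2}−x̄) = -92.0000
γ_2 = -92.0000 / 8 = -11.500

-11.500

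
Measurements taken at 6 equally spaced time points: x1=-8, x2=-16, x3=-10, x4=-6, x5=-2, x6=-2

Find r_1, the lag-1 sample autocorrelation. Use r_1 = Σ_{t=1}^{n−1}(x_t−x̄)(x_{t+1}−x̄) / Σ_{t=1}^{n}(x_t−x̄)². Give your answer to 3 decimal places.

Mean x̄ = (-8 − 16 − 10 − 6 − 2 − 2)/6 = -7.3333
Deviations from mean: -0.6667, -8.6667, -2.6667, 1.3333, 5.3333, 5.3333
Σ(x_t−x̄)(x_{t+1}−x̄) = (5.7778) + (23.1111) + (-3.5556) + (7.1111) + (28.4444) = 60.8889
Denominator Σ(x_t−x̄)² = 141.3333
r_1 = 60.8889 / 141.3333 = 0.431

0.431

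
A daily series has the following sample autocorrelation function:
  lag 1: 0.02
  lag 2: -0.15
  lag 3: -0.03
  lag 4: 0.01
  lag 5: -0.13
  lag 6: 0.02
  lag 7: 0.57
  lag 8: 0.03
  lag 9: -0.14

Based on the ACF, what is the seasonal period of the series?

The largest autocorrelation is r_7 = 0.57; the remaining lags stay at or below 0.03.
The dominant spike at lag 7 indicates a seasonal period of 7.

7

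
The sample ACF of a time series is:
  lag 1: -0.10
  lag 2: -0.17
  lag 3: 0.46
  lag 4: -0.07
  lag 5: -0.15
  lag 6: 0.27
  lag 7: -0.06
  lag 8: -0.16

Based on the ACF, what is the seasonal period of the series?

The largest autocorrelation is r_3 = 0.46, with a weaker echo at lag 6 (0.27); the remaining lags stay at or below -0.06.
The dominant spike at lag 3 indicates a seasonal period of 3.

3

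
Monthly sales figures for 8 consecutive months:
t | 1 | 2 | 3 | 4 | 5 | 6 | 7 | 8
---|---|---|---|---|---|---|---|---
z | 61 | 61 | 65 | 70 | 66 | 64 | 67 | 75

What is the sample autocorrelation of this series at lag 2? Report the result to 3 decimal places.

Mean z̄ = (61 + 61 + 65 + 70 + 66 + 64 + 67 + 75)/8 = 66.1250
Σ(z_t−z̄)(z_{t+2}−z̄) = (5.7656) + (-19.8594) + (0.1406) + (-8.2344) + (-0.1094) + (-18.8594) = -41.1563
Denominator Σ(z_t−z̄)² = 152.8750
r_2 = -41.1563 / 152.8750 = -0.269

-0.269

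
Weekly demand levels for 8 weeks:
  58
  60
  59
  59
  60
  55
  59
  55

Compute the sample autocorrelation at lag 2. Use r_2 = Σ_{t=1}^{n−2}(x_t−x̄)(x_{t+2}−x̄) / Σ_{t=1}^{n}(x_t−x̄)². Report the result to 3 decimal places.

0.410

Mean x̄ = (58 + 60 + 59 + 59 + 60 + 55 + 59 + 55)/8 = 58.1250
Deviations from mean: -0.1250, 1.8750, 0.8750, 0.8750, 1.8750, -3.1250, 0.8750, -3.1250
Numerator Σ_{t=1}^{6}(x_t−x̄)(x_{t+2}−x̄) = 11.8438
Denominator Σ(x_t−x̄)² = 28.8750
r_2 = 11.8438 / 28.8750 = 0.410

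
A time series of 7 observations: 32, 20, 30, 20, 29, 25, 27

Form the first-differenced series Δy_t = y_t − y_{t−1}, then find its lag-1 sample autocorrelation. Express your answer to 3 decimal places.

-0.795

First differences Δy: -12, 10, -10, 9, -4, 2
Mean of differences = -0.8333
Numerator Σ(Δy_t−Δȳ)(Δy_{t+1}−Δȳ) = -350.5278
Denominator Σ(Δy_t−Δȳ)² = 440.8333
r_1(Δy) = -350.5278 / 440.8333 = -0.795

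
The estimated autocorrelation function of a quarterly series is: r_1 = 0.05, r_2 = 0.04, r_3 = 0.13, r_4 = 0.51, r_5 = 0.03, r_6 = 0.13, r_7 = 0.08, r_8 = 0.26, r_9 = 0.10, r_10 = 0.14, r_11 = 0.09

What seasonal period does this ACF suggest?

4

The largest autocorrelation is r_4 = 0.51, with a weaker echo at lag 8 (0.26); the remaining lags stay at or below 0.14.
The dominant spike at lag 4 indicates a seasonal period of 4.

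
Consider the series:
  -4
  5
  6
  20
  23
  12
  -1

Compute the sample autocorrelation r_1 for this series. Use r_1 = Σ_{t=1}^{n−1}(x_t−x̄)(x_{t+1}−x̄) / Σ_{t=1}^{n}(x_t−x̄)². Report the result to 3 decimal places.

0.328

Mean x̄ = (-4 + 5 + 6 + 20 + 23 + 12 − 1)/7 = 8.7143
Deviations from mean: -12.7143, -3.7143, -2.7143, 11.2857, 14.2857, 3.2857, -9.7143
Σ(x_t−x̄)(x_{t+1}−x̄) = (47.2245) + (10.0816) + (-30.6327) + (161.2245) + (46.9388) + (-31.9184) = 202.9184
Denominator Σ(x_t−x̄)² = 619.4286
r_1 = 202.9184 / 619.4286 = 0.328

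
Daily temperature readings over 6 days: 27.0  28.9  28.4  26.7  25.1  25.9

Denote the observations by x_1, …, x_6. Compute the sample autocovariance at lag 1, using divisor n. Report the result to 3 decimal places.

Mean x̄ = (27.0 + 28.9 + 28.4 + 26.7 + 25.1 + 25.9)/6 = 27.0000
Σ_{t=1}^{5}(x_t−x̄)(x_{t+1}−x̄) = 4.9000
γ_1 = 4.9000 / 6 = 0.817

0.817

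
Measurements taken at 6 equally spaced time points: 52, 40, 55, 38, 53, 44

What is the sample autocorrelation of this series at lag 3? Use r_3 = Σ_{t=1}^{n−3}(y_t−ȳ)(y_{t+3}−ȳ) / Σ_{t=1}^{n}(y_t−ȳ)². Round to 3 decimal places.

-0.420

Mean ȳ = (52 + 40 + 55 + 38 + 53 + 44)/6 = 47.0000
Σ(y_t−ȳ)(y_{t+3}−ȳ) = (-45.0000) + (-42.0000) + (-24.0000) = -111.0000
Denominator Σ(y_t−ȳ)² = 264.0000
r_3 = -111.0000 / 264.0000 = -0.420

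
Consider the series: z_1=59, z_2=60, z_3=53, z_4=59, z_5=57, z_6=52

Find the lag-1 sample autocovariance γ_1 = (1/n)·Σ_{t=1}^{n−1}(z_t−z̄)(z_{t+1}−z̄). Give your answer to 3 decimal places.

-2.296

Mean z̄ = (59 + 60 + 53 + 59 + 57 + 52)/6 = 56.6667
Deviations: 2.3333, 3.3333, -3.6667, 2.3333, 0.3333, -4.6667
Σ_{t=1}^{5}(z_t−z̄)(z_{t+1}−z̄) = -13.7778
γ_1 = -13.7778 / 6 = -2.296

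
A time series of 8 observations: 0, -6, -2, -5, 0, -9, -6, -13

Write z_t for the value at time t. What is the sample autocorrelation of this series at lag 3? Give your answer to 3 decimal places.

Mean z̄ = (0 − 6 − 2 − 5 + 0 − 9 − 6 − 13)/8 = -5.1250
Σ(z_t−z̄)(z_{t+3}−z̄) = (0.6406) + (-4.4844) + (-12.1094) + (-0.1094) + (-40.3594) = -56.4219
Denominator Σ(z_t−z̄)² = 140.8750
r_3 = -56.4219 / 140.8750 = -0.401

-0.401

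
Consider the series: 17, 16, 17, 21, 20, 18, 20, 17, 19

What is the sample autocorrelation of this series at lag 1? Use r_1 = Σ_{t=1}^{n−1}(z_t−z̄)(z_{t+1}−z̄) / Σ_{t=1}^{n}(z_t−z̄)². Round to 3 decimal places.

Mean z̄ = (17 + 16 + 17 + 21 + 20 + 18 + 20 + 17 + 19)/9 = 18.3333
Numerator Σ_{t=1}^{8}(z_t−z̄)(z_{t+1}−z̄) = 2.8889
Denominator Σ(z_t−z̄)² = 24.0000
r_1 = 2.8889 / 24.0000 = 0.120

0.120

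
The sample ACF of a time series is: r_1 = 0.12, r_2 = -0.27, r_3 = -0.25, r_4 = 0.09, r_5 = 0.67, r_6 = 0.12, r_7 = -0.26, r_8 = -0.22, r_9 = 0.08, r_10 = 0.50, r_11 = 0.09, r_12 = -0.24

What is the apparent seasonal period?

5

The largest autocorrelation is r_5 = 0.67, with a weaker echo at lag 10 (0.50); the remaining lags stay at or below 0.12.
The dominant spike at lag 5 indicates a seasonal period of 5.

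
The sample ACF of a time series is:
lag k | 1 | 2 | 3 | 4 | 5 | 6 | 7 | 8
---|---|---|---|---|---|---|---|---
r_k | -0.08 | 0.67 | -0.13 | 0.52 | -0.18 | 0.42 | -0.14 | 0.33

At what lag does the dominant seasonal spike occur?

2

The largest autocorrelation is r_2 = 0.67, with weaker echoes at lags 4 (0.52), 6 (0.42) and 8 (0.33); the remaining lags stay at or below -0.08.
The dominant spike at lag 2 indicates a seasonal period of 2.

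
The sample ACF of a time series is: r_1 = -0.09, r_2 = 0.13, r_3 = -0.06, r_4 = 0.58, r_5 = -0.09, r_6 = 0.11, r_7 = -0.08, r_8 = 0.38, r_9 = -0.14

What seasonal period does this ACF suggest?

4

The largest autocorrelation is r_4 = 0.58, with a weaker echo at lag 8 (0.38); the remaining lags stay at or below 0.13.
The dominant spike at lag 4 indicates a seasonal period of 4.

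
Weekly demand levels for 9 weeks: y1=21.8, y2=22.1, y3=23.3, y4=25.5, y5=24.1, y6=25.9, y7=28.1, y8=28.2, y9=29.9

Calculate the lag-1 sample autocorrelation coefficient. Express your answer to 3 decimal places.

0.600

Mean ȳ = (21.8 + 22.1 + 23.3 + 25.5 + 24.1 + 25.9 + 28.1 + 28.2 + 29.9)/9 = 25.4333
Numerator Σ_{t=1}^{8}(y_t−ȳ)(y_{t+1}−ȳ) = 39.3489
Denominator Σ(y_t−ȳ)² = 65.5800
r_1 = 39.3489 / 65.5800 = 0.600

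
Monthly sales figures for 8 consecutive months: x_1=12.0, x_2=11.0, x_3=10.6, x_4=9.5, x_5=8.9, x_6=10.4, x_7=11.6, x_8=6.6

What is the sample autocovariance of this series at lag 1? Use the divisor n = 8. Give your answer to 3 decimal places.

-0.318

Mean x̄ = (12.0 + 11.0 + 10.6 + 9.5 + 8.9 + 10.4 + 11.6 + 6.6)/8 = 10.0750
Σ_{t=1}^{7}(x_t−x̄)(x_{t+1}−x̄) = -2.5456
γ_1 = -2.5456 / 8 = -0.318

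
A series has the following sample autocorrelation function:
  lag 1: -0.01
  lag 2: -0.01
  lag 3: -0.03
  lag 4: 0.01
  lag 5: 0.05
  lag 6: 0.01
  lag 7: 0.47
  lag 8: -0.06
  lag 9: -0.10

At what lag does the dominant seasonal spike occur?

The largest autocorrelation is r_7 = 0.47; the remaining lags stay at or below 0.05.
The dominant spike at lag 7 indicates a seasonal period of 7.

7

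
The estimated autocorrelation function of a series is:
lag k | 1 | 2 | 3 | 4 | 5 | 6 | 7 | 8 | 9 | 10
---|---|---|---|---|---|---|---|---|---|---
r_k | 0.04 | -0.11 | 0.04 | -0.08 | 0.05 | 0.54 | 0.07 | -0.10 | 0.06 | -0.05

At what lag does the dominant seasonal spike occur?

The largest autocorrelation is r_6 = 0.54; the remaining lags stay at or below 0.07.
The dominant spike at lag 6 indicates a seasonal period of 6.

6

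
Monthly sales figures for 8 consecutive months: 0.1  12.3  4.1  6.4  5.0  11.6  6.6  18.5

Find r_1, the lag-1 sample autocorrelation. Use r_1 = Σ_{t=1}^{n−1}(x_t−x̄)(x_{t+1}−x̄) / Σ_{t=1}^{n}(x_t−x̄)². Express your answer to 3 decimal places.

-0.301

Mean x̄ = (0.1 + 12.3 + 4.1 + 6.4 + 5.0 + 11.6 + 6.6 + 18.5)/8 = 8.0750
Deviations from mean: -7.9750, 4.2250, -3.9750, -1.6750, -3.0750, 3.5250, -1.4750, 10.4250
Σ(x_t−x̄)(x_{t+1}−x̄) = (-33.6944) + (-16.7944) + (6.6581) + (5.1506) + (-10.8394) + (-5.1994) + (-15.3769) = -70.0956
Denominator Σ(x_t−x̄)² = 232.7950
r_1 = -70.0956 / 232.7950 = -0.301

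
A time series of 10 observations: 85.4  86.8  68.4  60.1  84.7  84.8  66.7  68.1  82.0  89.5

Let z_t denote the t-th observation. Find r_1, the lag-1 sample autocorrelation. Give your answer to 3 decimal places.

0.111

Mean z̄ = (85.4 + 86.8 + 68.4 + 60.1 + 84.7 + 84.8 + 66.7 + 68.1 + 82.0 + 89.5)/10 = 77.6500
Numerator Σ_{t=1}^{9}(z_t−z̄)(z_{t+1}−z̄) = 111.5775
Denominator Σ(z_t−z̄)² = 1008.6250
r_1 = 111.5775 / 1008.6250 = 0.111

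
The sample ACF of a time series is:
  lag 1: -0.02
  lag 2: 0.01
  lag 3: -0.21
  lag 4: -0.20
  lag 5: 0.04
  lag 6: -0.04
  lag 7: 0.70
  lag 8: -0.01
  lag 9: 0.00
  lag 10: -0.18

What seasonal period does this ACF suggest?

The largest autocorrelation is r_7 = 0.70; the remaining lags stay at or below 0.04.
The dominant spike at lag 7 indicates a seasonal period of 7.

7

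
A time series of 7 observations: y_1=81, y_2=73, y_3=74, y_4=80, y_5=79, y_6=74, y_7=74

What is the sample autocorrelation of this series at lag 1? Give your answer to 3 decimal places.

-0.103

Mean ȳ = (81 + 73 + 74 + 80 + 79 + 74 + 74)/7 = 76.4286
Σ(y_t−ȳ)(y_{t+1}−ȳ) = (-15.6735) + (8.3265) + (-8.6735) + (9.1837) + (-6.2449) + (5.8980) = -7.1837
Denominator Σ(y_t−ȳ)² = 69.7143
r_1 = -7.1837 / 69.7143 = -0.103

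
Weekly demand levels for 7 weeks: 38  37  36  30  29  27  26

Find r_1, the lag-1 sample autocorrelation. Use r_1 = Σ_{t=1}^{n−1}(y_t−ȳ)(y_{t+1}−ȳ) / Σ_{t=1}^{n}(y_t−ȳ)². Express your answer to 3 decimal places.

Mean ȳ = (38 + 37 + 36 + 30 + 29 + 27 + 26)/7 = 31.8571
Deviations from mean: 6.1429, 5.1429, 4.1429, -1.8571, -2.8571, -4.8571, -5.8571
Numerator Σ_{t=1}^{6}(y_t−ȳ)(y_{t+1}−ȳ) = 92.8367
Denominator Σ(y_t−ȳ)² = 150.8571
r_1 = 92.8367 / 150.8571 = 0.615

0.615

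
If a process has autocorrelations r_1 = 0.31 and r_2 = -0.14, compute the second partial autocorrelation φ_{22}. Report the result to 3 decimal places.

-0.261

φ_{22} = (r_2 − r_1²) / (1 − r_1²)
r_1² = (0.31)² = 0.0961
Numerator = -0.14 − 0.0961 = -0.2361; denominator = 1 − 0.0961 = 0.9039
φ_{22} = -0.2361 / 0.9039 = -0.261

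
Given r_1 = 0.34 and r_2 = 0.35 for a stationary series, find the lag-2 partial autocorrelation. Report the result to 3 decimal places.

φ_{22} = (r_2 − r_1²) / (1 − r_1²)
r_1² = (0.34)² = 0.1156
Numerator = 0.35 − 0.1156 = 0.2344; denominator = 1 − 0.1156 = 0.8844
φ_{22} = 0.2344 / 0.8844 = 0.265

0.265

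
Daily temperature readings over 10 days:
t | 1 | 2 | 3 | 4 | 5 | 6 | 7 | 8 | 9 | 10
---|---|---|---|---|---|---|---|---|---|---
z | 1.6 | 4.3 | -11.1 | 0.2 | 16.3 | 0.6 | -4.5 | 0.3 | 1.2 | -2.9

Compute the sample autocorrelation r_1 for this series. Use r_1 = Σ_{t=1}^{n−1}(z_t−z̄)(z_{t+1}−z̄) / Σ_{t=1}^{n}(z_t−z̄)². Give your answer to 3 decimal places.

Mean z̄ = (1.6 + 4.3 − 11.1 + 0.2 + 16.3 + 0.6 − 4.5 + 0.3 + 1.2 − 2.9)/10 = 0.6000
Numerator Σ_{t=1}^{9}(z_t−z̄)(z_{t+1}−z̄) = -41.9400
Denominator Σ(z_t−z̄)² = 436.9400
r_1 = -41.9400 / 436.9400 = -0.096

-0.096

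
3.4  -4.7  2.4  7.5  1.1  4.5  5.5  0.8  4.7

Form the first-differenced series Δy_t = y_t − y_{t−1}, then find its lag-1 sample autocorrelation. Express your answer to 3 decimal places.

First differences Δy: -8.1, 7.1, 5.1, -6.4, 3.4, 1.0, -4.7, 3.9
Mean of differences = 0.1625
Numerator Σ(Δy_t−Δȳ)(Δy_{t+1}−Δȳ) = -96.2502
Denominator Σ(Δy_t−Δȳ)² = 232.6388
r_1(Δy) = -96.2502 / 232.6388 = -0.414

-0.414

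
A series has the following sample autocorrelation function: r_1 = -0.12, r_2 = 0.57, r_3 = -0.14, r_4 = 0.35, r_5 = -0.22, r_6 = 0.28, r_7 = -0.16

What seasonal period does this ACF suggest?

The largest autocorrelation is r_2 = 0.57, with weaker echoes at lags 4 (0.35) and 6 (0.28); the remaining lags stay at or below -0.12.
The dominant spike at lag 2 indicates a seasonal period of 2.

2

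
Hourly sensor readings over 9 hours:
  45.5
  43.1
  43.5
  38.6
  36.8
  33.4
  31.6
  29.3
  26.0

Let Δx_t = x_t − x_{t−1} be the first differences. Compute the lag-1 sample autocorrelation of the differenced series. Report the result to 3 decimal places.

First differences Δx: -2.4, 0.4, -4.9, -1.8, -3.4, -1.8, -2.3, -3.3
Mean of differences = -2.4375
Numerator Σ(Δx_t−Δx̄)(Δx_{t+1}−Δx̄) = -9.7089
Denominator Σ(Δx_t−Δx̄)² = 16.6188
r_1(Δx) = -9.7089 / 16.6188 = -0.584

-0.584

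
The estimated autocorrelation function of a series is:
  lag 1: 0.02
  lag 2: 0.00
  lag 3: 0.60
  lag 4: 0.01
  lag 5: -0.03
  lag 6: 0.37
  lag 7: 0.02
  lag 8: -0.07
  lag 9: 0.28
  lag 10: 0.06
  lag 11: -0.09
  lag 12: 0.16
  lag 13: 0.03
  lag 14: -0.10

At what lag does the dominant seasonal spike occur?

3

The largest autocorrelation is r_3 = 0.60, with weaker echoes at lags 6 (0.37), 9 (0.28) and 12 (0.16); the remaining lags stay at or below 0.06.
The dominant spike at lag 3 indicates a seasonal period of 3.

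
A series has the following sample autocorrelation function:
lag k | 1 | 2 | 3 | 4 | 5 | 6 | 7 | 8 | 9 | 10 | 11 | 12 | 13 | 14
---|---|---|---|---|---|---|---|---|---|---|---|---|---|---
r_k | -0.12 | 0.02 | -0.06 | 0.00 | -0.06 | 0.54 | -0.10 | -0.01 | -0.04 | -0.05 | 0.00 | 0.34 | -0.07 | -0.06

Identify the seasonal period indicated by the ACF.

The largest autocorrelation is r_6 = 0.54, with a weaker echo at lag 12 (0.34); the remaining lags stay at or below 0.02.
The dominant spike at lag 6 indicates a seasonal period of 6.

6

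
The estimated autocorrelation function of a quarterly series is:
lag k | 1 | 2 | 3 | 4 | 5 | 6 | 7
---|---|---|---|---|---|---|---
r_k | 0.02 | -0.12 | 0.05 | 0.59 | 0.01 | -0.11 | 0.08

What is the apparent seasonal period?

4

The largest autocorrelation is r_4 = 0.59; the remaining lags stay at or below 0.08.
The dominant spike at lag 4 indicates a seasonal period of 4.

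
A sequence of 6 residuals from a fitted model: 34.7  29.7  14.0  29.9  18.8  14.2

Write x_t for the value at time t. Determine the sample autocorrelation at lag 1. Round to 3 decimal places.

-0.091

Mean x̄ = (34.7 + 29.7 + 14.0 + 29.9 + 18.8 + 14.2)/6 = 23.5500
Σ(x_t−x̄)(x_{t+1}−x̄) = (68.5725) + (-58.7325) + (-60.6425) + (-30.1625) + (44.4125) = -36.5525
Denominator Σ(x_t−x̄)² = 403.6550
r_1 = -36.5525 / 403.6550 = -0.091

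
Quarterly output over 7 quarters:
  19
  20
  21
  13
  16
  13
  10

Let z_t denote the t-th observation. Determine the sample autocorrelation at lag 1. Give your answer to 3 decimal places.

Mean z̄ = (19 + 20 + 21 + 13 + 16 + 13 + 10)/7 = 16.0000
Deviations from mean: 3.0000, 4.0000, 5.0000, -3.0000, 0.0000, -3.0000, -6.0000
Σ(z_t−z̄)(z_{t+1}−z̄) = (12.0000) + (20.0000) + (-15.0000) + (0.0000) + (0.0000) + (18.0000) = 35.0000
Denominator Σ(z_t−z̄)² = 104.0000
r_1 = 35.0000 / 104.0000 = 0.337

0.337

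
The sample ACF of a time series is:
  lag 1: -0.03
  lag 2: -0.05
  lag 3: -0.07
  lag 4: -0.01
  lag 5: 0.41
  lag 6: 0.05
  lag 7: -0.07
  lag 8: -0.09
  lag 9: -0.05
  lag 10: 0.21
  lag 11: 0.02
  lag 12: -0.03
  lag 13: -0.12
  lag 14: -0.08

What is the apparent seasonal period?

5

The largest autocorrelation is r_5 = 0.41, with a weaker echo at lag 10 (0.21); the remaining lags stay at or below 0.05.
The dominant spike at lag 5 indicates a seasonal period of 5.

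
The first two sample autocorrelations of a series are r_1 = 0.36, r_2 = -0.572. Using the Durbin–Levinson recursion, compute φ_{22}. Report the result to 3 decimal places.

-0.806

φ_{22} = (r_2 − r_1²) / (1 − r_1²)
r_1² = (0.36)² = 0.1296
Numerator = -0.572 − 0.1296 = -0.7016; denominator = 1 − 0.1296 = 0.8704
φ_{22} = -0.7016 / 0.8704 = -0.806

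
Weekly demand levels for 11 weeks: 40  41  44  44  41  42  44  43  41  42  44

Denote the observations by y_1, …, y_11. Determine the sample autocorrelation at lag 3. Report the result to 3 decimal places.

Mean ȳ = (40 + 41 + 44 + 44 + 41 + 42 + 44 + 43 + 41 + 42 + 44)/11 = 42.3636
Numerator Σ_{t=1}^{8}(y_t−ȳ)(y_{t+3}−ȳ) = 0.1488
Denominator Σ(y_t−ȳ)² = 22.5455
r_3 = 0.1488 / 22.5455 = 0.007

0.007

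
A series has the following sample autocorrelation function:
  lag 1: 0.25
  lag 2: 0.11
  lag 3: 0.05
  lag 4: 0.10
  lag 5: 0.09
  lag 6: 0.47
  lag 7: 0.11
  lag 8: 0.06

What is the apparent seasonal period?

The largest autocorrelation is r_6 = 0.47; the remaining lags stay at or below 0.25. The elevated value at lag 1 (0.25), dropping to 0.11 at lag 2, reflects decaying short-term dependence rather than seasonality.
The dominant spike at lag 6 indicates a seasonal period of 6.

6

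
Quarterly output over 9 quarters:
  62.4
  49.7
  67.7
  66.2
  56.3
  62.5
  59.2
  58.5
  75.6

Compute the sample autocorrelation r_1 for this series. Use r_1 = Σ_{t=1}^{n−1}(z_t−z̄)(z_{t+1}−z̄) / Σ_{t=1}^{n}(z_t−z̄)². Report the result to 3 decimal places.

-0.266

Mean z̄ = (62.4 + 49.7 + 67.7 + 66.2 + 56.3 + 62.5 + 59.2 + 58.5 + 75.6)/9 = 62.0111
Numerator Σ_{t=1}^{8}(z_t−z̄)(z_{t+1}−z̄) = -116.9257
Denominator Σ(z_t−z̄)² = 439.3689
r_1 = -116.9257 / 439.3689 = -0.266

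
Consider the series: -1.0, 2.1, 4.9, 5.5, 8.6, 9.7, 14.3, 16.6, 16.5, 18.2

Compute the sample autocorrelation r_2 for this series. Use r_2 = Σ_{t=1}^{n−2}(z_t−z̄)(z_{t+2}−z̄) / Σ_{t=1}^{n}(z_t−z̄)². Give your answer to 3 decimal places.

0.433

Mean z̄ = (-1.0 + 2.1 + 4.9 + 5.5 + 8.6 + 9.7 + 14.3 + 16.6 + 16.5 + 18.2)/10 = 9.5400
Numerator Σ_{t=1}^{8}(z_t−z̄)(z_{t+2}−z̄) = 173.6028
Denominator Σ(z_t−z̄)² = 401.1440
r_2 = 173.6028 / 401.1440 = 0.433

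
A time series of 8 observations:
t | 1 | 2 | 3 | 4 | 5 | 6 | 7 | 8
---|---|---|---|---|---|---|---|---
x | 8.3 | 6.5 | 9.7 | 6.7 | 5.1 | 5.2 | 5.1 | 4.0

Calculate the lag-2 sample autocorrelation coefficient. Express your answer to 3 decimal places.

0.250

Mean x̄ = (8.3 + 6.5 + 9.7 + 6.7 + 5.1 + 5.2 + 5.1 + 4.0)/8 = 6.3250
Deviations from mean: 1.9750, 0.1750, 3.3750, 0.3750, -1.2250, -1.1250, -1.2250, -2.3250
Σ(x_t−x̄)(x_{t+2}−x̄) = (6.6656) + (0.0656) + (-4.1344) + (-0.4219) + (1.5006) + (2.6156) = 6.2913
Denominator Σ(x_t−x̄)² = 25.1350
r_2 = 6.2913 / 25.1350 = 0.250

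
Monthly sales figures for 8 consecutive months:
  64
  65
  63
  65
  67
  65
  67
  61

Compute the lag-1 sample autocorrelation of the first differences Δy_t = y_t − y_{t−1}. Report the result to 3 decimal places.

First differences Δy: 1, -2, 2, 2, -2, 2, -6
Mean of differences = -0.4286
Numerator Σ(Δy_t−Δȳ)(Δy_{t+1}−Δȳ) = -21.3265
Denominator Σ(Δy_t−Δȳ)² = 55.7143
r_1(Δy) = -21.3265 / 55.7143 = -0.383

-0.383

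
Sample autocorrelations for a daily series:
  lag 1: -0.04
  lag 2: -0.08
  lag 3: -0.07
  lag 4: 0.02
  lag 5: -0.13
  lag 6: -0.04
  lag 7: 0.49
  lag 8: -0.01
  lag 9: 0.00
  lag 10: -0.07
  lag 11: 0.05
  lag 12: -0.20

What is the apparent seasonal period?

The largest autocorrelation is r_7 = 0.49; the remaining lags stay at or below 0.05.
The dominant spike at lag 7 indicates a seasonal period of 7.

7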